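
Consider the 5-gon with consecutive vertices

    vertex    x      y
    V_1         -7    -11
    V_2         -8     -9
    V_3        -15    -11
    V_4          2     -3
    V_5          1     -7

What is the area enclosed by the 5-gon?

38

Apply the shoelace (surveyor's) formula: 2A = Σ (x_i·y_{i+1} − x_{i+1}·y_i), indices taken mod 5.
Σ = (-25) + (-47) + (67) + (-11) + (-60) = -76
Area = |Σ|/2 = 38.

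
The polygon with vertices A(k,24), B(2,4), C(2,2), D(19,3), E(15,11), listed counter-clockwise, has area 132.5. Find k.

The doubled signed area Σ (x_i y_{i+1} − x_{i+1} y_i) is linear in k.
With k=0 it equals 440; the coefficient of k is -7 (from the two edges through A).
So -7·k + 440 = 2·132.5 = 265 ⇒ k = 25.

25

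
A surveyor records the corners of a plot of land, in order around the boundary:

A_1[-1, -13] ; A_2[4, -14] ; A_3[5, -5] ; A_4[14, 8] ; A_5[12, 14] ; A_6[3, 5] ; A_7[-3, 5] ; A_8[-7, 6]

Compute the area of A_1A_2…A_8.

Apply the shoelace formula: 2A = Σ (x_i·y_{i+1} − x_{i+1}·y_i), indices taken mod 8.
A_1→A_2: (-1)(-14) − (4)(-13) = 66
A_2→A_3: (4)(-5) − (5)(-14) = 50
A_3→A_4: (5)(8) − (14)(-5) = 110
A_4→A_5: (14)(14) − (12)(8) = 100
A_5→A_6: (12)(5) − (3)(14) = 18
A_6→A_7: (3)(5) − (-3)(5) = 30
A_7→A_8: (-3)(6) − (-7)(5) = 17
A_8→A_1: (-7)(-13) − (-1)(6) = 97
Σ = 488
Area = |Σ|/2 = 244.

244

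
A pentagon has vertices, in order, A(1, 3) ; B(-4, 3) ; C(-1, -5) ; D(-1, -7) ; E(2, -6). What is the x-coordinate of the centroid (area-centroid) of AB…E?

-0.5

Apply the surveyor's formula. First the cross-terms c_i = x_i·y_{i+1} − x_{i+1}·y_i:
  15, 23, 2, 20, 12  ⇒  2A = 72, A = 36.
Then Σ (x_i + x_{i+1})·c_i = -108, so x̄ = -108 / (6·36) = -0.5.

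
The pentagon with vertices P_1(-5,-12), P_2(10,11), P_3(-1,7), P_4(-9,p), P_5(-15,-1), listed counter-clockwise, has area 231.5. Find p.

5

The doubled signed area Σ (x_i y_{i+1} − x_{i+1} y_i) is linear in p.
With p=0 it equals 393; the coefficient of p is 14 (from the two edges through P_4).
So 14·p + 393 = 2·231.5 = 463 ⇒ p = 5.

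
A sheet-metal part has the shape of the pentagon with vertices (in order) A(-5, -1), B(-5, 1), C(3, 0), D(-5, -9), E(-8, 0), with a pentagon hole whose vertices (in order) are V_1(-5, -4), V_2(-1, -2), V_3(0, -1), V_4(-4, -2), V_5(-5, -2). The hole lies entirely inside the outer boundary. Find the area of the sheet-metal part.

Outer boundary:
Apply the surveyor's formula: 2A = Σ (x_i·y_{i+1} − x_{i+1}·y_i), indices taken mod 5.
A→B: (-5)(1) − (-5)(-1) = -10
B→C: (-5)(0) − (3)(1) = -3
C→D: (3)(-9) − (-5)(0) = -27
D→E: (-5)(0) − (-8)(-9) = -72
E→A: (-8)(-1) − (-5)(0) = 8
Σ = -104
Area = |Σ|/2 = 52.
Hole:
Apply the shoelace formula: 2A = Σ (x_i·y_{i+1} − x_{i+1}·y_i), indices taken mod 5.
Cross-terms: 6, 1, -4, -2, 10  ⇒  Σ = 11
Area = |Σ|/2 = 5.5.
Net area = 52 − 5.5 = 46.5.

46.5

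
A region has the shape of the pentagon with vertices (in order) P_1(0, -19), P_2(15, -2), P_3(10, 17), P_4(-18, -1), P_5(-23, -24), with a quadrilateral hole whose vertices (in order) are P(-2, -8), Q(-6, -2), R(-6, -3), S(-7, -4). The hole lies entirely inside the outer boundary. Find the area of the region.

844.5

Outer boundary:
P_1→P_2: (0)(-2) − (15)(-19) = 285
P_2→P_3: (15)(17) − (10)(-2) = 275
P_3→P_4: (10)(-1) − (-18)(17) = 296
P_4→P_5: (-18)(-24) − (-23)(-1) = 409
P_5→P_1: (-23)(-19) − (0)(-24) = 437
Σ = 1702
Area = |Σ|/2 = 851.
Hole:
Apply the surveyor's formula: 2A = Σ (x_i·y_{i+1} − x_{i+1}·y_i), indices taken mod 4.
Σ = (-44) + (6) + (3) + (48) = 13
Area = |Σ|/2 = 6.5.
Net area = 851 − 6.5 = 844.5.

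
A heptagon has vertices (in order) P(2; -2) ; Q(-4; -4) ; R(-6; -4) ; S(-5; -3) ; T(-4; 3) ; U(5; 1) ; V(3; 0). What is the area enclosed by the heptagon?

40.5

Apply Gauss's area formula: 2A = Σ (x_i·y_{i+1} − x_{i+1}·y_i), indices taken mod 7.
Σ = (-16) + (-8) + (-2) + (-27) + (-19) + (-3) + (-6) = -81
Area = |Σ|/2 = 40.5.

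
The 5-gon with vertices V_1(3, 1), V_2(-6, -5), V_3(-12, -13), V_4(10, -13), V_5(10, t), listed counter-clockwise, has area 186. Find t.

Write out the shoelace sum; only the two edges meeting at V_5 involve t:
2·Area = [(10·t − 10·(-13)) + (10·1 − 3·t)] + 295
       = 7·t + 435 = 372
⇒ t = -9.

-9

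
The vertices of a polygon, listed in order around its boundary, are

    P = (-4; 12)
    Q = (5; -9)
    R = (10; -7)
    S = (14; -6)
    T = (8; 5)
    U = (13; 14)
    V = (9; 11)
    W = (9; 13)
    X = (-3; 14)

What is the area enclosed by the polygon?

227

Apply the shoelace (surveyor's) formula: 2A = Σ (x_i·y_{i+1} − x_{i+1}·y_i), indices taken mod 9.
Σ = (-24) + (55) + (38) + (118) + (47) + (17) + (18) + (165) + (20) = 454
Area = |Σ|/2 = 227.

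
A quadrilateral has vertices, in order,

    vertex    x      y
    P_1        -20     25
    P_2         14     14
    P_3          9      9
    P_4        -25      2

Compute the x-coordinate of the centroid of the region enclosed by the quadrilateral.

Apply Gauss's area formula. First the cross-terms c_i = x_i·y_{i+1} − x_{i+1}·y_i:
  -630, 0, 243, -585  ⇒  2A = -972, A = -486.
Then Σ (x_i + x_{i+1})·c_i = 26217, so x̄ = 26217 / (6·(-486)) = -971/108.

-971/108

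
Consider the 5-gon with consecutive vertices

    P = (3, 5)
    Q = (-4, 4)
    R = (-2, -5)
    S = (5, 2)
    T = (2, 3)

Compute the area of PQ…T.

Apply the shoelace formula: 2A = Σ (x_i·y_{i+1} − x_{i+1}·y_i), indices taken mod 5.
P→Q: (3)(4) − (-4)(5) = 32
Q→R: (-4)(-5) − (-2)(4) = 28
R→S: (-2)(2) − (5)(-5) = 21
S→T: (5)(3) − (2)(2) = 11
T→P: (2)(5) − (3)(3) = 1
Σ = 93
Area = |Σ|/2 = 46.5.

46.5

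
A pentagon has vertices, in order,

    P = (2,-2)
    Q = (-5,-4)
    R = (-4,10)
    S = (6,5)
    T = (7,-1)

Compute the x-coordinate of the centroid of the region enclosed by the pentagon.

51/217

Apply the shoelace formula. First the cross-terms c_i = x_i·y_{i+1} − x_{i+1}·y_i:
  -18, -66, -80, -41, -12  ⇒  2A = -217, A = -108.5.
Then Σ (x_i + x_{i+1})·c_i = -153, so x̄ = -153 / (6·(-108.5)) = 51/217.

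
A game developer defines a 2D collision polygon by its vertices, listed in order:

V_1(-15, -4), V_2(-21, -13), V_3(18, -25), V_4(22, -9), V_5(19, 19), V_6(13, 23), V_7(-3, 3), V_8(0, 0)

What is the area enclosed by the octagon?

Cross-terms: 111, 759, 388, 589, 190, 108, 0, 0  ⇒  Σ = 2145
Area = |Σ|/2 = 1072.5.

1072.5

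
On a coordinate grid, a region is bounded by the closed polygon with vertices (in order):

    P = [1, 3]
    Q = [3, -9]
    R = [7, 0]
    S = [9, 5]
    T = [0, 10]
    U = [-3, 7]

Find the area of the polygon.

P→Q: (1)(-9) − (3)(3) = -18
Q→R: (3)(0) − (7)(-9) = 63
R→S: (7)(5) − (9)(0) = 35
S→T: (9)(10) − (0)(5) = 90
T→U: (0)(7) − (-3)(10) = 30
U→P: (-3)(3) − (1)(7) = -16
Σ = 184
Area = |Σ|/2 = 92.

92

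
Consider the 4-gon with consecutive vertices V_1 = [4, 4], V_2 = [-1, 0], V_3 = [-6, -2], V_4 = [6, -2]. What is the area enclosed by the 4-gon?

Apply the shoelace (surveyor's) formula: 2A = Σ (x_i·y_{i+1} − x_{i+1}·y_i), indices taken mod 4.
V_1→V_2: (4)(0) − (-1)(4) = 4
V_2→V_3: (-1)(-2) − (-6)(0) = 2
V_3→V_4: (-6)(-2) − (6)(-2) = 24
V_4→V_1: (6)(4) − (4)(-2) = 32
Σ = 62
Area = |Σ|/2 = 31.

31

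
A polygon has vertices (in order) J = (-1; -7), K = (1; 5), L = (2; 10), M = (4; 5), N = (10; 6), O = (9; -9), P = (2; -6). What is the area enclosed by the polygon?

Apply the shoelace formula: 2A = Σ (x_i·y_{i+1} − x_{i+1}·y_i), indices taken mod 7.
Σ = (2) + (0) + (-30) + (-26) + (-144) + (-36) + (-20) = -254
Area = |Σ|/2 = 127.

127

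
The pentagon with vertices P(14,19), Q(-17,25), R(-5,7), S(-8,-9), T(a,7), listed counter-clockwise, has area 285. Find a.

The doubled signed area Σ (x_i y_{i+1} − x_{i+1} y_i) is linear in a.
With a=0 it equals 626; the coefficient of a is 28 (from the two edges through T).
So 28·a + 626 = 2·285 = 570 ⇒ a = -2.

-2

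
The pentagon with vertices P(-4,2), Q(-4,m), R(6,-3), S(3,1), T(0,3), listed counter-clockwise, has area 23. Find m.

Write out the shoelace sum; only the two edges meeting at Q involve m:
2·Area = [((-4)·m − (-4)·2) + ((-4)·(-3) − 6·m)] + 36
       = -10·m + 56 = 46
⇒ m = 1.

1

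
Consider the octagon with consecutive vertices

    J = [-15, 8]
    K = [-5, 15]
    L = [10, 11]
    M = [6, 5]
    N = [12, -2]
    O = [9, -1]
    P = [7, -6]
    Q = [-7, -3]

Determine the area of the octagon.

341.5

Apply the shoelace (surveyor's) formula: 2A = Σ (x_i·y_{i+1} − x_{i+1}·y_i), indices taken mod 8.
J→K: (-15)(15) − (-5)(8) = -185
K→L: (-5)(11) − (10)(15) = -205
L→M: (10)(5) − (6)(11) = -16
M→N: (6)(-2) − (12)(5) = -72
N→O: (12)(-1) − (9)(-2) = 6
O→P: (9)(-6) − (7)(-1) = -47
P→Q: (7)(-3) − (-7)(-6) = -63
Q→J: (-7)(8) − (-15)(-3) = -101
Σ = -683
Area = |Σ|/2 = 341.5.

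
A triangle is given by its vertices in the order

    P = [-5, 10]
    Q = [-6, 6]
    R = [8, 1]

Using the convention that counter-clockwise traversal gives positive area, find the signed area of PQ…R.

Apply Gauss's area formula: 2A = Σ (x_i·y_{i+1} − x_{i+1}·y_i), indices taken mod 3.
P→Q: (-5)(6) − (-6)(10) = 30
Q→R: (-6)(1) − (8)(6) = -54
R→P: (8)(10) − (-5)(1) = 85
Σ = 61
Signed area = Σ/2 = 30.5 (positive ⇒ counter-clockwise traversal).

30.5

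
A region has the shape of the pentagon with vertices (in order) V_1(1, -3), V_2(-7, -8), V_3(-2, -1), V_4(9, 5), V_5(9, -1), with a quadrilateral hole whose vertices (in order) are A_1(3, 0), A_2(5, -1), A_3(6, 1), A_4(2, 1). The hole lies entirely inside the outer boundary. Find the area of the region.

Outer boundary:
Apply the shoelace formula: 2A = Σ (x_i·y_{i+1} − x_{i+1}·y_i), indices taken mod 5.
Σ = (-29) + (-9) + (-1) + (-54) + (-26) = -119
Area = |Σ|/2 = 59.5.
Hole:
Σ = (-3) + (11) + (4) + (-3) = 9
Area = |Σ|/2 = 4.5.
Net area = 59.5 − 4.5 = 55.

55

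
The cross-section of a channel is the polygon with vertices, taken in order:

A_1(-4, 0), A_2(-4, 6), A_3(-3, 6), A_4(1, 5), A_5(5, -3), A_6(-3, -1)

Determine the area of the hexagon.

48.5

Cross-terms: -24, -6, -21, -28, -14, -4  ⇒  Σ = -97
Area = |Σ|/2 = 48.5.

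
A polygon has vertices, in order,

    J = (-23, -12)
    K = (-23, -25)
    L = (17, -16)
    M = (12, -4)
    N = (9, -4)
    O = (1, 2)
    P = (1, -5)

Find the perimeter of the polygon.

|JK| = √((0)² + (-13)²) = √169 = 13
|KL| = √((40)² + (9)²) = √1681 = 41
|LM| = √((-5)² + (12)²) = √169 = 13
|MN| = √((-3)² + (0)²) = √9 = 3
|NO| = √((-8)² + (6)²) = √100 = 10
|OP| = √((0)² + (-7)²) = √49 = 7
|PJ| = √((-24)² + (-7)²) = √625 = 25
Perimeter = 13 + 41 + 13 + 3 + 10 + 7 + 25 = 112.

112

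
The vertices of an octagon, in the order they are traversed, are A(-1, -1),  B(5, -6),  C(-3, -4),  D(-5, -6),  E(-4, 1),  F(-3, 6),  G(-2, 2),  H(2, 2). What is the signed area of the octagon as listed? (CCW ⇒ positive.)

-40.5

Apply the shoelace (surveyor's) formula: 2A = Σ (x_i·y_{i+1} − x_{i+1}·y_i), indices taken mod 8.
A→B: (-1)(-6) − (5)(-1) = 11
B→C: (5)(-4) − (-3)(-6) = -38
C→D: (-3)(-6) − (-5)(-4) = -2
D→E: (-5)(1) − (-4)(-6) = -29
E→F: (-4)(6) − (-3)(1) = -21
F→G: (-3)(2) − (-2)(6) = 6
G→H: (-2)(2) − (2)(2) = -8
H→A: (2)(-1) − (-1)(2) = 0
Σ = -81
Signed area = Σ/2 = -40.5 (negative ⇒ clockwise traversal).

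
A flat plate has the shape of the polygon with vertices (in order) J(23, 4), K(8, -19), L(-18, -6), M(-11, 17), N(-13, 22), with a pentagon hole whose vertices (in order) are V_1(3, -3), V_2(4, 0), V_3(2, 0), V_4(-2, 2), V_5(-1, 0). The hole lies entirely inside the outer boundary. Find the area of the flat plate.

894.5

Outer boundary:
J→K: (23)(-19) − (8)(4) = -469
K→L: (8)(-6) − (-18)(-19) = -390
L→M: (-18)(17) − (-11)(-6) = -372
M→N: (-11)(22) − (-13)(17) = -21
N→J: (-13)(4) − (23)(22) = -558
Σ = -1810
Area = |Σ|/2 = 905.
Hole:
Apply the shoelace (surveyor's) formula: 2A = Σ (x_i·y_{i+1} − x_{i+1}·y_i), indices taken mod 5.
V_1→V_2: (3)(0) − (4)(-3) = 12
V_2→V_3: (4)(0) − (2)(0) = 0
V_3→V_4: (2)(2) − (-2)(0) = 4
V_4→V_5: (-2)(0) − (-1)(2) = 2
V_5→V_1: (-1)(-3) − (3)(0) = 3
Σ = 21
Area = |Σ|/2 = 10.5.
Net area = 905 − 10.5 = 894.5.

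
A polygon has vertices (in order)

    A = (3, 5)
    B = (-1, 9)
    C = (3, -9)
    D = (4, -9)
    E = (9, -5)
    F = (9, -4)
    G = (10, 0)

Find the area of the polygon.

91.5

Apply Gauss's area formula: 2A = Σ (x_i·y_{i+1} − x_{i+1}·y_i), indices taken mod 7.
Σ = (32) + (-18) + (9) + (61) + (9) + (40) + (50) = 183
Area = |Σ|/2 = 91.5.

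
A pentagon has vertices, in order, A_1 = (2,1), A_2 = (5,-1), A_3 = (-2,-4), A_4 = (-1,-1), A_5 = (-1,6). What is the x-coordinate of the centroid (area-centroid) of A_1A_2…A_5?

12/17

Apply the shoelace formula. First the cross-terms c_i = x_i·y_{i+1} − x_{i+1}·y_i:
  -7, -22, -2, -7, -13  ⇒  2A = -51, A = -25.5.
Then Σ (x_i + x_{i+1})·c_i = -108, so x̄ = -108 / (6·(-25.5)) = 12/17.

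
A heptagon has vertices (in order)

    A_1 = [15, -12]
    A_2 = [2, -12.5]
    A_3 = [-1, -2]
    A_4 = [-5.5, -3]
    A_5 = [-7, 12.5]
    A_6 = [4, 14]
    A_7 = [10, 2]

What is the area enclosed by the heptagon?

353.875

Apply the surveyor's formula: 2A = Σ (x_i·y_{i+1} − x_{i+1}·y_i), indices taken mod 7.
Cross-terms: -163.5, -16.5, -8, -89.75, -148, -132, -150  ⇒  Σ = -707.75
Area = |Σ|/2 = 353.875.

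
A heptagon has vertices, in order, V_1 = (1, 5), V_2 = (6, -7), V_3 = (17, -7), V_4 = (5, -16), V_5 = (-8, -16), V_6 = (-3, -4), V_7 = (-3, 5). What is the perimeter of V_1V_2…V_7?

78

|V_1V_2| = √((5)² + (-12)²) = √169 = 13
|V_2V_3| = √((11)² + (0)²) = √121 = 11
|V_3V_4| = √((-12)² + (-9)²) = √225 = 15
|V_4V_5| = √((-13)² + (0)²) = √169 = 13
|V_5V_6| = √((5)² + (12)²) = √169 = 13
|V_6V_7| = √((0)² + (9)²) = √81 = 9
|V_7V_1| = √((4)² + (0)²) = √16 = 4
Perimeter = 13 + 11 + 15 + 13 + 13 + 9 + 4 = 78.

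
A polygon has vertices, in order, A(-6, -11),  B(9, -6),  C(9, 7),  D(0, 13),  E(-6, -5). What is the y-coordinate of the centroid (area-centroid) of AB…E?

Apply Gauss's area formula. First the cross-terms c_i = x_i·y_{i+1} − x_{i+1}·y_i:
  135, 117, 117, 78, 36  ⇒  2A = 483, A = 241.5.
Then Σ (y_i + y_{i+1})·c_i = 210, so ȳ = 210 / (6·241.5) = 10/69.

10/69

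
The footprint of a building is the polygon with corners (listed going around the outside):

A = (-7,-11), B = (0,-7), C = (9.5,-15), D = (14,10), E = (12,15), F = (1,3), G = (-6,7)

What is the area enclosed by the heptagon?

335.75

Apply Gauss's area formula: 2A = Σ (x_i·y_{i+1} − x_{i+1}·y_i), indices taken mod 7.
Σ = (49) + (66.5) + (305) + (90) + (21) + (25) + (115) = 671.5
Area = |Σ|/2 = 335.75.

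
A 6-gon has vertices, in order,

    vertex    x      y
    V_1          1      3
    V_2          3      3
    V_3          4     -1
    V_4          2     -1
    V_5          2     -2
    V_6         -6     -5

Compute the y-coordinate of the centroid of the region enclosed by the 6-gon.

-31/45

Apply Gauss's area formula. First the cross-terms c_i = x_i·y_{i+1} − x_{i+1}·y_i:
  -6, -15, -2, -2, -22, -13  ⇒  2A = -60, A = -30.
Then Σ (y_i + y_{i+1})·c_i = 124, so ȳ = 124 / (6·(-30)) = -31/45.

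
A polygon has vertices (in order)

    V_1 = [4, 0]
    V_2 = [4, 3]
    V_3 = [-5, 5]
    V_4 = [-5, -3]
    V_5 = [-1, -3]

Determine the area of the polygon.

Σ = (12) + (35) + (40) + (12) + (12) = 111
Area = |Σ|/2 = 55.5.

55.5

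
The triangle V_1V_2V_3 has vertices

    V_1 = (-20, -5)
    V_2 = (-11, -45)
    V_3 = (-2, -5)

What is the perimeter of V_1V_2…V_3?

100

|V_1V_2| = √((9)² + (-40)²) = √1681 = 41
|V_2V_3| = √((9)² + (40)²) = √1681 = 41
|V_3V_1| = √((-18)² + (0)²) = √324 = 18
Perimeter = 41 + 41 + 18 = 100.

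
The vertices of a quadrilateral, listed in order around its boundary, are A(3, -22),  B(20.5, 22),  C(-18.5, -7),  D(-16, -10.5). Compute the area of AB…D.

623.125

Apply the surveyor's formula: 2A = Σ (x_i·y_{i+1} − x_{i+1}·y_i), indices taken mod 4.
Σ = (517) + (263.5) + (82.25) + (383.5) = 1246.25
Area = |Σ|/2 = 623.125.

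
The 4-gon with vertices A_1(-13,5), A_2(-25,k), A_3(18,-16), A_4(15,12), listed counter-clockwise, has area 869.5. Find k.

Write out the shoelace sum; only the two edges meeting at A_2 involve k:
2·Area = [((-13)·k − (-25)·5) + ((-25)·(-16) − 18·k)] + 687
       = -31·k + 1212 = 1739
⇒ k = -17.

-17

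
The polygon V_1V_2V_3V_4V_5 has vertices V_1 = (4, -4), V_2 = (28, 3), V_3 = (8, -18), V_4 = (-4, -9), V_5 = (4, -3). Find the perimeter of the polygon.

80

|V_1V_2| = √((24)² + (7)²) = √625 = 25
|V_2V_3| = √((-20)² + (-21)²) = √841 = 29
|V_3V_4| = √((-12)² + (9)²) = √225 = 15
|V_4V_5| = √((8)² + (6)²) = √100 = 10
|V_5V_1| = √((0)² + (-1)²) = √1 = 1
Perimeter = 25 + 29 + 15 + 10 + 1 = 80.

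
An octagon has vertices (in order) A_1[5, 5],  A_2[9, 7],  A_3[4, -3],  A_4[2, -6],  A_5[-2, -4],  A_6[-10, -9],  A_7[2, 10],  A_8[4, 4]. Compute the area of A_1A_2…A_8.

Apply the surveyor's formula: 2A = Σ (x_i·y_{i+1} − x_{i+1}·y_i), indices taken mod 8.
Cross-terms: -10, -55, -18, -20, -22, -82, -32, 0  ⇒  Σ = -239
Area = |Σ|/2 = 119.5.

119.5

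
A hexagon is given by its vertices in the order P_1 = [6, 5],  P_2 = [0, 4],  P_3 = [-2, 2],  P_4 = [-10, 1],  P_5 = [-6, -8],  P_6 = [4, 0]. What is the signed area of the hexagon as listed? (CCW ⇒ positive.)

P_1→P_2: (6)(4) − (0)(5) = 24
P_2→P_3: (0)(2) − (-2)(4) = 8
P_3→P_4: (-2)(1) − (-10)(2) = 18
P_4→P_5: (-10)(-8) − (-6)(1) = 86
P_5→P_6: (-6)(0) − (4)(-8) = 32
P_6→P_1: (4)(5) − (6)(0) = 20
Σ = 188
Signed area = Σ/2 = 94 (positive ⇒ counter-clockwise traversal).

94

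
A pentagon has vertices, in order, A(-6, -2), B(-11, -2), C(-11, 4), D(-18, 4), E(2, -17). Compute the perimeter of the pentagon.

|AB| = √((-5)² + (0)²) = √25 = 5
|BC| = √((0)² + (6)²) = √36 = 6
|CD| = √((-7)² + (0)²) = √49 = 7
|DE| = √((20)² + (-21)²) = √841 = 29
|EA| = √((-8)² + (15)²) = √289 = 17
Perimeter = 5 + 6 + 7 + 29 + 17 = 64.

64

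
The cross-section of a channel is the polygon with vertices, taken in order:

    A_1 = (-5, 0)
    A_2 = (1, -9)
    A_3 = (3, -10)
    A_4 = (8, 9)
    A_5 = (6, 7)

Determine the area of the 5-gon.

Apply the shoelace formula: 2A = Σ (x_i·y_{i+1} − x_{i+1}·y_i), indices taken mod 5.
Σ = (45) + (17) + (107) + (2) + (35) = 206
Area = |Σ|/2 = 103.

103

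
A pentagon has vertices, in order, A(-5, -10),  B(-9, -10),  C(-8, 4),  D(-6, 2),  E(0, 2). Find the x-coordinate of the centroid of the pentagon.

-407/75

Apply Gauss's area formula. First the cross-terms c_i = x_i·y_{i+1} − x_{i+1}·y_i:
  -40, -116, 8, -12, 10  ⇒  2A = -150, A = -75.
Then Σ (x_i + x_{i+1})·c_i = 2442, so x̄ = 2442 / (6·(-75)) = -407/75.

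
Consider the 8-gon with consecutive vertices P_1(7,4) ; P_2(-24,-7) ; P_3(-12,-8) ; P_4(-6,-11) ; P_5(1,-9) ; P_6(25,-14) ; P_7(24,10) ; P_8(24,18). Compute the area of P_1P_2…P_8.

Cross-terms: 47, 108, 84, 65, 211, 586, 192, -30  ⇒  Σ = 1263
Area = |Σ|/2 = 631.5.

631.5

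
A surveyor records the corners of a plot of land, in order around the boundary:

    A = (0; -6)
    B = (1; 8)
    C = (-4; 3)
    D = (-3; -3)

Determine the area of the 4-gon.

40

A→B: (0)(8) − (1)(-6) = 6
B→C: (1)(3) − (-4)(8) = 35
C→D: (-4)(-3) − (-3)(3) = 21
D→A: (-3)(-6) − (0)(-3) = 18
Σ = 80
Area = |Σ|/2 = 40.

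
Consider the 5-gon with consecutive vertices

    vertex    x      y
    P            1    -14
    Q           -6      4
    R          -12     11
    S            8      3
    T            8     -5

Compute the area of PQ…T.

P→Q: (1)(4) − (-6)(-14) = -80
Q→R: (-6)(11) − (-12)(4) = -18
R→S: (-12)(3) − (8)(11) = -124
S→T: (8)(-5) − (8)(3) = -64
T→P: (8)(-14) − (1)(-5) = -107
Σ = -393
Area = |Σ|/2 = 196.5.

196.5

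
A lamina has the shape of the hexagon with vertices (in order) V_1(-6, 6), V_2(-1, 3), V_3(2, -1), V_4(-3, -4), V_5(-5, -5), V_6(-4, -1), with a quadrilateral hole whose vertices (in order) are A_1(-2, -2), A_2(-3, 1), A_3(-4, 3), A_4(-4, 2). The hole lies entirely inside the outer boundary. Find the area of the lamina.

37.5

Outer boundary:
Apply the shoelace (surveyor's) formula: 2A = Σ (x_i·y_{i+1} − x_{i+1}·y_i), indices taken mod 6.
Σ = (-12) + (-5) + (-11) + (-5) + (-15) + (-30) = -78
Area = |Σ|/2 = 39.
Hole:
Apply Gauss's area formula: 2A = Σ (x_i·y_{i+1} − x_{i+1}·y_i), indices taken mod 4.
Σ = (-8) + (-5) + (4) + (12) = 3
Area = |Σ|/2 = 1.5.
Net area = 39 − 1.5 = 37.5.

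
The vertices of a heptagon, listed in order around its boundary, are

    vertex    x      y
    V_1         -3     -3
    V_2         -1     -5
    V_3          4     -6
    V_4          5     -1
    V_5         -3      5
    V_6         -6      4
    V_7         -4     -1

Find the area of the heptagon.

67.5

Σ = (12) + (26) + (26) + (22) + (18) + (22) + (9) = 135
Area = |Σ|/2 = 67.5.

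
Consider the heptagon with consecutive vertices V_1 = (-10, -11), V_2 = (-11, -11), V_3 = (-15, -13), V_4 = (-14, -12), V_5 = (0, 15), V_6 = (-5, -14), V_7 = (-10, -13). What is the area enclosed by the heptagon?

132.5

V_1→V_2: (-10)(-11) − (-11)(-11) = -11
V_2→V_3: (-11)(-13) − (-15)(-11) = -22
V_3→V_4: (-15)(-12) − (-14)(-13) = -2
V_4→V_5: (-14)(15) − (0)(-12) = -210
V_5→V_6: (0)(-14) − (-5)(15) = 75
V_6→V_7: (-5)(-13) − (-10)(-14) = -75
V_7→V_1: (-10)(-11) − (-10)(-13) = -20
Σ = -265
Area = |Σ|/2 = 132.5.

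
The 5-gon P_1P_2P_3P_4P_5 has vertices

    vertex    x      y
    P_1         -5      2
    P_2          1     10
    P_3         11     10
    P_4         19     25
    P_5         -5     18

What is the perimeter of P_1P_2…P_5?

|P_1P_2| = √((6)² + (8)²) = √100 = 10
|P_2P_3| = √((10)² + (0)²) = √100 = 10
|P_3P_4| = √((8)² + (15)²) = √289 = 17
|P_4P_5| = √((-24)² + (-7)²) = √625 = 25
|P_5P_1| = √((0)² + (-16)²) = √256 = 16
Perimeter = 10 + 10 + 17 + 25 + 16 = 78.

78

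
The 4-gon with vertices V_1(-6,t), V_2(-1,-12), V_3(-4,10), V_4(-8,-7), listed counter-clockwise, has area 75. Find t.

-10

The doubled signed area Σ (x_i y_{i+1} − x_{i+1} y_i) is linear in t.
With t=0 it equals 80; the coefficient of t is -7 (from the two edges through V_1).
So -7·t + 80 = 2·75 = 150 ⇒ t = -10.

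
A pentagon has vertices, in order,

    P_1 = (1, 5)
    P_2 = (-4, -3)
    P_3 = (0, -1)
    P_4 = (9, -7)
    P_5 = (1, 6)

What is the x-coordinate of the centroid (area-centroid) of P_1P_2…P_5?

311/135

Apply Gauss's area formula. First the cross-terms c_i = x_i·y_{i+1} − x_{i+1}·y_i:
  17, 4, 9, 61, -1  ⇒  2A = 90, A = 45.
Then Σ (x_i + x_{i+1})·c_i = 622, so x̄ = 622 / (6·45) = 311/135.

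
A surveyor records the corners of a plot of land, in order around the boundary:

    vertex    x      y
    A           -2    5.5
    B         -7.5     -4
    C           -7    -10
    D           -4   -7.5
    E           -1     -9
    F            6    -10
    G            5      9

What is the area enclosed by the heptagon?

175.375

Apply the shoelace (surveyor's) formula: 2A = Σ (x_i·y_{i+1} − x_{i+1}·y_i), indices taken mod 7.
Σ = (49.25) + (47) + (12.5) + (28.5) + (64) + (104) + (45.5) = 350.75
Area = |Σ|/2 = 175.375.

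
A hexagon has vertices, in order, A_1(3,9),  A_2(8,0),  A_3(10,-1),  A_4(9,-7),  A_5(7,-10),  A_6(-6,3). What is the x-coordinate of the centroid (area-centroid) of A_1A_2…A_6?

Apply the shoelace formula. First the cross-terms c_i = x_i·y_{i+1} − x_{i+1}·y_i:
  -72, -8, -61, -41, -39, -63  ⇒  2A = -284, A = -142.
Then Σ (x_i + x_{i+1})·c_i = -2601, so x̄ = -2601 / (6·(-142)) = 867/284.

867/284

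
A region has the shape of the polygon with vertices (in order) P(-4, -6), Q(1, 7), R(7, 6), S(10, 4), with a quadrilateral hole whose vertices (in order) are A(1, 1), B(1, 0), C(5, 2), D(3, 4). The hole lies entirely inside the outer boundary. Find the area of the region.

Outer boundary:
Apply the shoelace formula: 2A = Σ (x_i·y_{i+1} − x_{i+1}·y_i), indices taken mod 4.
P→Q: (-4)(7) − (1)(-6) = -22
Q→R: (1)(6) − (7)(7) = -43
R→S: (7)(4) − (10)(6) = -32
S→P: (10)(-6) − (-4)(4) = -44
Σ = -141
Area = |Σ|/2 = 70.5.
Hole:
Apply the surveyor's formula: 2A = Σ (x_i·y_{i+1} − x_{i+1}·y_i), indices taken mod 4.
Cross-terms: -1, 2, 14, -1  ⇒  Σ = 14
Area = |Σ|/2 = 7.
Net area = 70.5 − 7 = 63.5.

63.5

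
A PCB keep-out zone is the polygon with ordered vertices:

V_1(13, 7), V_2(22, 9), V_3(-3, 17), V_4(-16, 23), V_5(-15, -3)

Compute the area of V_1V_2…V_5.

Apply the shoelace (surveyor's) formula: 2A = Σ (x_i·y_{i+1} − x_{i+1}·y_i), indices taken mod 5.
Cross-terms: -37, 401, 203, 393, -66  ⇒  Σ = 894
Area = |Σ|/2 = 447.

447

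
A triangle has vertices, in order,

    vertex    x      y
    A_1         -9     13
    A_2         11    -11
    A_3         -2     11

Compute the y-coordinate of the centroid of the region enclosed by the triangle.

13/3

Apply the shoelace formula. First the cross-terms c_i = x_i·y_{i+1} − x_{i+1}·y_i:
  -44, 99, 73  ⇒  2A = 128, A = 64.
Then Σ (y_i + y_{i+1})·c_i = 1664, so ȳ = 1664 / (6·64) = 13/3.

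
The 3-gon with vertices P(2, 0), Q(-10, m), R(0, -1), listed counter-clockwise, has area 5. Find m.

The doubled signed area Σ (x_i y_{i+1} − x_{i+1} y_i) is linear in m.
With m=0 it equals 12; the coefficient of m is 2 (from the two edges through Q).
So 2·m + 12 = 2·5 = 10 ⇒ m = -1.

-1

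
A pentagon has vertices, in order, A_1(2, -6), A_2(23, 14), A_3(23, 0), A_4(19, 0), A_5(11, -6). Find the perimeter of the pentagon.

|A_1A_2| = √((21)² + (20)²) = √841 = 29
|A_2A_3| = √((0)² + (-14)²) = √196 = 14
|A_3A_4| = √((-4)² + (0)²) = √16 = 4
|A_4A_5| = √((-8)² + (-6)²) = √100 = 10
|A_5A_1| = √((-9)² + (0)²) = √81 = 9
Perimeter = 29 + 14 + 4 + 10 + 9 = 66.

66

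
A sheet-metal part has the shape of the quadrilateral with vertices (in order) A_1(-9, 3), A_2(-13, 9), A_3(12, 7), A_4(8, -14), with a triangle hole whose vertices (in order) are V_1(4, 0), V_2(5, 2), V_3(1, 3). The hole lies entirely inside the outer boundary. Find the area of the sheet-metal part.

Outer boundary:
Apply Gauss's area formula: 2A = Σ (x_i·y_{i+1} − x_{i+1}·y_i), indices taken mod 4.
Σ = (-42) + (-199) + (-224) + (-102) = -567
Area = |Σ|/2 = 283.5.
Hole:
Apply the shoelace (surveyor's) formula: 2A = Σ (x_i·y_{i+1} − x_{i+1}·y_i), indices taken mod 3.
V_1→V_2: (4)(2) − (5)(0) = 8
V_2→V_3: (5)(3) − (1)(2) = 13
V_3→V_1: (1)(0) − (4)(3) = -12
Σ = 9
Area = |Σ|/2 = 4.5.
Net area = 283.5 − 4.5 = 279.

279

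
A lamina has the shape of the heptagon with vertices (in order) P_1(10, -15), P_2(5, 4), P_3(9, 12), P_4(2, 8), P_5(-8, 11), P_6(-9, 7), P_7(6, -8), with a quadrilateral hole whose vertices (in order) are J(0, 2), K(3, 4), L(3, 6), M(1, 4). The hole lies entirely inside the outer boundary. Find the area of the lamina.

164

Outer boundary:
Apply the shoelace (surveyor's) formula: 2A = Σ (x_i·y_{i+1} − x_{i+1}·y_i), indices taken mod 7.
Σ = (115) + (24) + (48) + (86) + (43) + (30) + (-10) = 336
Area = |Σ|/2 = 168.
Hole:
Apply the shoelace (surveyor's) formula: 2A = Σ (x_i·y_{i+1} − x_{i+1}·y_i), indices taken mod 4.
J→K: (0)(4) − (3)(2) = -6
K→L: (3)(6) − (3)(4) = 6
L→M: (3)(4) − (1)(6) = 6
M→J: (1)(2) − (0)(4) = 2
Σ = 8
Area = |Σ|/2 = 4.
Net area = 168 − 4 = 164.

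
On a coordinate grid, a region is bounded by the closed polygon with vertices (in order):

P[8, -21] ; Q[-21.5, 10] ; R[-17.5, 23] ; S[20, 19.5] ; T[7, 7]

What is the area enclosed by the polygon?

845.875

Apply the shoelace formula: 2A = Σ (x_i·y_{i+1} − x_{i+1}·y_i), indices taken mod 5.
P→Q: (8)(10) − (-21.5)(-21) = -371.5
Q→R: (-21.5)(23) − (-17.5)(10) = -319.5
R→S: (-17.5)(19.5) − (20)(23) = -801.25
S→T: (20)(7) − (7)(19.5) = 3.5
T→P: (7)(-21) − (8)(7) = -203
Σ = -1691.75
Area = |Σ|/2 = 845.875.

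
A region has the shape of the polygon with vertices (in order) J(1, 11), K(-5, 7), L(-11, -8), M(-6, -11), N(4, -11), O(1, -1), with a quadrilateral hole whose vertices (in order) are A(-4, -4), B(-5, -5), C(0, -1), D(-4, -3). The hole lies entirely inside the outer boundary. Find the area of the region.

Outer boundary:
Apply Gauss's area formula: 2A = Σ (x_i·y_{i+1} − x_{i+1}·y_i), indices taken mod 6.
Σ = (62) + (117) + (73) + (110) + (7) + (12) = 381
Area = |Σ|/2 = 190.5.
Hole:
Cross-terms: 0, 5, -4, 4  ⇒  Σ = 5
Area = |Σ|/2 = 2.5.
Net area = 190.5 − 2.5 = 188.

188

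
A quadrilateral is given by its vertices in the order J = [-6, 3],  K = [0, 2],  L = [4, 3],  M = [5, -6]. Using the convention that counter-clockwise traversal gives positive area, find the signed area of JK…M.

-40

Σ = (-12) + (-8) + (-39) + (-21) = -80
Signed area = Σ/2 = -40 (negative ⇒ clockwise traversal).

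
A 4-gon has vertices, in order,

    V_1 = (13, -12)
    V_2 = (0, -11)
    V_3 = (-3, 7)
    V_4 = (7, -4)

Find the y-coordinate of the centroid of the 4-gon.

Apply the shoelace (surveyor's) formula. First the cross-terms c_i = x_i·y_{i+1} − x_{i+1}·y_i:
  -143, -33, -37, -32  ⇒  2A = -245, A = -122.5.
Then Σ (y_i + y_{i+1})·c_i = 3822, so ȳ = 3822 / (6·(-122.5)) = -5.2.

-5.2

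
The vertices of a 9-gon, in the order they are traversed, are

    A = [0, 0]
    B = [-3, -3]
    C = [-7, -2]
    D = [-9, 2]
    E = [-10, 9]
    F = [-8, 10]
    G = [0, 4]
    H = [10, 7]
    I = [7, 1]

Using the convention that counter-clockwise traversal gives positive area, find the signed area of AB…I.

-123.5

Apply the shoelace formula: 2A = Σ (x_i·y_{i+1} − x_{i+1}·y_i), indices taken mod 9.
Σ = (0) + (-15) + (-32) + (-61) + (-28) + (-32) + (-40) + (-39) + (0) = -247
Signed area = Σ/2 = -123.5 (negative ⇒ clockwise traversal).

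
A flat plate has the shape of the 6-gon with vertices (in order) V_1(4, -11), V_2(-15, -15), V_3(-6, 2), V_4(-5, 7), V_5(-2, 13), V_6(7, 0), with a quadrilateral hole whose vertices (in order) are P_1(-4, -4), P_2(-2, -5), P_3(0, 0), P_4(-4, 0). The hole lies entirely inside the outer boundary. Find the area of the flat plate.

284

Outer boundary:
Apply the surveyor's formula: 2A = Σ (x_i·y_{i+1} − x_{i+1}·y_i), indices taken mod 6.
Σ = (-225) + (-120) + (-32) + (-51) + (-91) + (-77) = -596
Area = |Σ|/2 = 298.
Hole:
Apply the shoelace formula: 2A = Σ (x_i·y_{i+1} − x_{i+1}·y_i), indices taken mod 4.
P_1→P_2: (-4)(-5) − (-2)(-4) = 12
P_2→P_3: (-2)(0) − (0)(-5) = 0
P_3→P_4: (0)(0) − (-4)(0) = 0
P_4→P_1: (-4)(-4) − (-4)(0) = 16
Σ = 28
Area = |Σ|/2 = 14.
Net area = 298 − 14 = 284.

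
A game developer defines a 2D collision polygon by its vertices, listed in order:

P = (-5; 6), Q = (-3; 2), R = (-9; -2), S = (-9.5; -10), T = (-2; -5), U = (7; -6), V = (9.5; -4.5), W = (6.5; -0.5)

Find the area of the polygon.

132

Apply the shoelace formula: 2A = Σ (x_i·y_{i+1} − x_{i+1}·y_i), indices taken mod 8.
Cross-terms: 8, 24, 71, 27.5, 47, 25.5, 24.5, 36.5  ⇒  Σ = 264
Area = |Σ|/2 = 132.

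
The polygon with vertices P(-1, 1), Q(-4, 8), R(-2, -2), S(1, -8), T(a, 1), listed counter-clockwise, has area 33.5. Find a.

Write out the shoelace sum; only the two edges meeting at T involve a:
2·Area = [(1·1 − a·(-8)) + (a·1 − (-1)·1)] + 38
       = 9·a + 40 = 67
⇒ a = 3.

3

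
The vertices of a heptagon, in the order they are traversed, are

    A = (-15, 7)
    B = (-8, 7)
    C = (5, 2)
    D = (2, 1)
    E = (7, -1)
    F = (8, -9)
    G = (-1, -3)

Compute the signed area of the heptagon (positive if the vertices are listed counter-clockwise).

Apply the shoelace formula: 2A = Σ (x_i·y_{i+1} − x_{i+1}·y_i), indices taken mod 7.
Cross-terms: -49, -51, 1, -9, -55, -33, -52  ⇒  Σ = -248
Signed area = Σ/2 = -124 (negative ⇒ clockwise traversal).

-124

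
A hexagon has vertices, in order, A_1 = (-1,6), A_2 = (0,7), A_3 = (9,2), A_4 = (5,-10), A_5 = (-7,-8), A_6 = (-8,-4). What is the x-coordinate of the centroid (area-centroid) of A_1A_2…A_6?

Apply the shoelace (surveyor's) formula. First the cross-terms c_i = x_i·y_{i+1} − x_{i+1}·y_i:
  -7, -63, -100, -110, -36, -52  ⇒  2A = -368, A = -184.
Then Σ (x_i + x_{i+1})·c_i = -732, so x̄ = -732 / (6·(-184)) = 61/92.

61/92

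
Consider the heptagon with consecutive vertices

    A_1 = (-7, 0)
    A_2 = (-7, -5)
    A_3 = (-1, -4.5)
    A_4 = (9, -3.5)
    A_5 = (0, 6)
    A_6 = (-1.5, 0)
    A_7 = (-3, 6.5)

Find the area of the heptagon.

102.125

Σ = (35) + (26.5) + (44) + (54) + (9) + (-9.75) + (45.5) = 204.25
Area = |Σ|/2 = 102.125.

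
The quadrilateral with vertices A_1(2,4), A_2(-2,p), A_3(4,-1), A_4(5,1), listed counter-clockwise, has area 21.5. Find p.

-3

Write out the shoelace sum; only the two edges meeting at A_2 involve p:
2·Area = [(2·p − (-2)·4) + ((-2)·(-1) − 4·p)] + 27
       = -2·p + 37 = 43
⇒ p = -3.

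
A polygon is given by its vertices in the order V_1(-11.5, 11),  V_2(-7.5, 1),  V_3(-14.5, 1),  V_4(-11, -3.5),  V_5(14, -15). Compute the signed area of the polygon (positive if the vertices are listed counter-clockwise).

167.625

Apply the shoelace formula: 2A = Σ (x_i·y_{i+1} − x_{i+1}·y_i), indices taken mod 5.
V_1→V_2: (-11.5)(1) − (-7.5)(11) = 71
V_2→V_3: (-7.5)(1) − (-14.5)(1) = 7
V_3→V_4: (-14.5)(-3.5) − (-11)(1) = 61.75
V_4→V_5: (-11)(-15) − (14)(-3.5) = 214
V_5→V_1: (14)(11) − (-11.5)(-15) = -18.5
Σ = 335.25
Signed area = Σ/2 = 167.625 (positive ⇒ counter-clockwise traversal).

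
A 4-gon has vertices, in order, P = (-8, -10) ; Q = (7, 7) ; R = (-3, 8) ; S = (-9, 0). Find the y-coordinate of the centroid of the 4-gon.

263/253

Apply the surveyor's formula. First the cross-terms c_i = x_i·y_{i+1} − x_{i+1}·y_i:
  14, 77, 72, 90  ⇒  2A = 253, A = 126.5.
Then Σ (y_i + y_{i+1})·c_i = 789, so ȳ = 789 / (6·126.5) = 263/253.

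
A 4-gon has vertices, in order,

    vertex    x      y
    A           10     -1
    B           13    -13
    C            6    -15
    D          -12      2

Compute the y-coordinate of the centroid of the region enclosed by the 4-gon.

Apply the shoelace (surveyor's) formula. First the cross-terms c_i = x_i·y_{i+1} − x_{i+1}·y_i:
  -117, -117, -168, -8  ⇒  2A = -410, A = -205.
Then Σ (y_i + y_{i+1})·c_i = 7090, so ȳ = 7090 / (6·(-205)) = -709/123.

-709/123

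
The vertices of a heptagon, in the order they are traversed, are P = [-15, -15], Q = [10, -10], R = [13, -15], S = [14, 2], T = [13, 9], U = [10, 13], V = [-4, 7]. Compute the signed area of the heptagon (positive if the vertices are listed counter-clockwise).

491

Σ = (300) + (-20) + (236) + (100) + (79) + (122) + (165) = 982
Signed area = Σ/2 = 491 (positive ⇒ counter-clockwise traversal).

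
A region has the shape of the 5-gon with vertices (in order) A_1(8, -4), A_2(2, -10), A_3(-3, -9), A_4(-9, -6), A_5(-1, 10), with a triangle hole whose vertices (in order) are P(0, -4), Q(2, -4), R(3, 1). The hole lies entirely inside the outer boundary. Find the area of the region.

Outer boundary:
Apply the surveyor's formula: 2A = Σ (x_i·y_{i+1} − x_{i+1}·y_i), indices taken mod 5.
Σ = (-72) + (-48) + (-63) + (-96) + (-76) = -355
Area = |Σ|/2 = 177.5.
Hole:
Σ = (8) + (14) + (-12) = 10
Area = |Σ|/2 = 5.
Net area = 177.5 − 5 = 172.5.

172.5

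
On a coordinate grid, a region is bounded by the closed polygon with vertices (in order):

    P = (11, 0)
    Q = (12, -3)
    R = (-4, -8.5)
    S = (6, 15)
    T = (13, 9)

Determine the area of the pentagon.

Apply the shoelace (surveyor's) formula: 2A = Σ (x_i·y_{i+1} − x_{i+1}·y_i), indices taken mod 5.
Σ = (-33) + (-114) + (-9) + (-141) + (-99) = -396
Area = |Σ|/2 = 198.

198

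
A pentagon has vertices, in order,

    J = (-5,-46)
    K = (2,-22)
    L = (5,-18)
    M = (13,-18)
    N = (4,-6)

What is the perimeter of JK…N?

|JK| = √((7)² + (24)²) = √625 = 25
|KL| = √((3)² + (4)²) = √25 = 5
|LM| = √((8)² + (0)²) = √64 = 8
|MN| = √((-9)² + (12)²) = √225 = 15
|NJ| = √((-9)² + (-40)²) = √1681 = 41
Perimeter = 25 + 5 + 8 + 15 + 41 = 94.

94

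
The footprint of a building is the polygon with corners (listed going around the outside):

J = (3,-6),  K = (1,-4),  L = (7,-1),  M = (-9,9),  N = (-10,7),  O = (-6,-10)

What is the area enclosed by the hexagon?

Apply Gauss's area formula: 2A = Σ (x_i·y_{i+1} − x_{i+1}·y_i), indices taken mod 6.
Cross-terms: -6, 27, 54, 27, 142, 66  ⇒  Σ = 310
Area = |Σ|/2 = 155.

155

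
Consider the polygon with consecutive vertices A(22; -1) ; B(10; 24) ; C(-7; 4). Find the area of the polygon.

Apply the shoelace formula: 2A = Σ (x_i·y_{i+1} − x_{i+1}·y_i), indices taken mod 3.
A→B: (22)(24) − (10)(-1) = 538
B→C: (10)(4) − (-7)(24) = 208
C→A: (-7)(-1) − (22)(4) = -81
Σ = 665
Area = |Σ|/2 = 332.5.

332.5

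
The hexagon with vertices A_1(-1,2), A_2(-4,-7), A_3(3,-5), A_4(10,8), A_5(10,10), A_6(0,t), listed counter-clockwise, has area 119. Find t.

The doubled signed area Σ (x_i y_{i+1} − x_{i+1} y_i) is linear in t.
With t=0 it equals 150; the coefficient of t is 11 (from the two edges through A_6).
So 11·t + 150 = 2·119 = 238 ⇒ t = 8.

8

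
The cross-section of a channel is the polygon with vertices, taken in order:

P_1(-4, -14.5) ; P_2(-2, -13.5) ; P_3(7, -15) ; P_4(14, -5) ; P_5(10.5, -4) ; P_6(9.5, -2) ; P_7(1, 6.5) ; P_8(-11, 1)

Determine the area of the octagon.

Σ = (25) + (124.5) + (175) + (-3.5) + (17) + (63.75) + (72.5) + (163.5) = 637.75
Area = |Σ|/2 = 318.875.

318.875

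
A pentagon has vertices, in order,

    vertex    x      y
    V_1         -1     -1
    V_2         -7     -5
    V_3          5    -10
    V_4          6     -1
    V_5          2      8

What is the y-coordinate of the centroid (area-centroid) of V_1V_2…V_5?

-271/102

Apply the shoelace formula. First the cross-terms c_i = x_i·y_{i+1} − x_{i+1}·y_i:
  -2, 95, 55, 50, 6  ⇒  2A = 204, A = 102.
Then Σ (y_i + y_{i+1})·c_i = -1626, so ȳ = -1626 / (6·102) = -271/102.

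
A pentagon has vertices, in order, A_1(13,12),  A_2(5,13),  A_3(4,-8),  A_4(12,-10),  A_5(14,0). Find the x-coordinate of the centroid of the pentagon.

Apply the surveyor's formula. First the cross-terms c_i = x_i·y_{i+1} − x_{i+1}·y_i:
  109, -92, 56, 140, 168  ⇒  2A = 381, A = 190.5.
Then Σ (x_i + x_{i+1})·c_i = 10206, so x̄ = 10206 / (6·190.5) = 1134/127.

1134/127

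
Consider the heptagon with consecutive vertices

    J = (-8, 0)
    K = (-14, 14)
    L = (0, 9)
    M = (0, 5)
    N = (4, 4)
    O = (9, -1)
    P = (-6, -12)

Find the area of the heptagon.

Apply the shoelace (surveyor's) formula: 2A = Σ (x_i·y_{i+1} − x_{i+1}·y_i), indices taken mod 7.
Σ = (-112) + (-126) + (0) + (-20) + (-40) + (-114) + (-96) = -508
Area = |Σ|/2 = 254.

254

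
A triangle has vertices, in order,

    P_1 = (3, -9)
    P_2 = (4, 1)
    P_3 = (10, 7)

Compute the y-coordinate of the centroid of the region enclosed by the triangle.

Apply Gauss's area formula. First the cross-terms c_i = x_i·y_{i+1} − x_{i+1}·y_i:
  39, 18, -111  ⇒  2A = -54, A = -27.
Then Σ (y_i + y_{i+1})·c_i = 54, so ȳ = 54 / (6·(-27)) = -1/3.

-1/3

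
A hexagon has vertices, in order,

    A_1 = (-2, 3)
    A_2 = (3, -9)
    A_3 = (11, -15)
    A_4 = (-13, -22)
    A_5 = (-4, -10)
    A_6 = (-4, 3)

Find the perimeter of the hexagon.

78

|A_1A_2| = √((5)² + (-12)²) = √169 = 13
|A_2A_3| = √((8)² + (-6)²) = √100 = 10
|A_3A_4| = √((-24)² + (-7)²) = √625 = 25
|A_4A_5| = √((9)² + (12)²) = √225 = 15
|A_5A_6| = √((0)² + (13)²) = √169 = 13
|A_6A_1| = √((2)² + (0)²) = √4 = 2
Perimeter = 13 + 10 + 25 + 15 + 13 + 2 = 78.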